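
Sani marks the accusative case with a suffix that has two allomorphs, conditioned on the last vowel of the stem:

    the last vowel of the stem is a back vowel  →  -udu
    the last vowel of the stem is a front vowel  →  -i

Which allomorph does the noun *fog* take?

Since the last vowel of *fog* is /o/ (a back vowel), it takes -udu.

-udu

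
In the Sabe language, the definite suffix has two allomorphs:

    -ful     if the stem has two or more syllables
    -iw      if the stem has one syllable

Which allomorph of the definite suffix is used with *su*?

-iw

*su* (one syllable) → -iw.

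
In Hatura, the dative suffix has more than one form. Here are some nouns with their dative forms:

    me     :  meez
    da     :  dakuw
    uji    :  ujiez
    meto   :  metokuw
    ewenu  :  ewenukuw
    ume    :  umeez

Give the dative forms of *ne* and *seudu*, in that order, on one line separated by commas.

neez, seudukuw

Looking at the last vowel of each stem: -ez when the last vowel of the stem is a front vowel (*me*, *uji*, *ume*); -kuw when the last vowel of the stem is a back vowel (*da*, *meto*, *ewenu*).
Since the last vowel of *ne* is /e/ (a front vowel), it takes -ez, giving *neez*.
Since the last vowel of *seudu* is /u/ (a back vowel), it takes -kuw, giving *seudukuw*.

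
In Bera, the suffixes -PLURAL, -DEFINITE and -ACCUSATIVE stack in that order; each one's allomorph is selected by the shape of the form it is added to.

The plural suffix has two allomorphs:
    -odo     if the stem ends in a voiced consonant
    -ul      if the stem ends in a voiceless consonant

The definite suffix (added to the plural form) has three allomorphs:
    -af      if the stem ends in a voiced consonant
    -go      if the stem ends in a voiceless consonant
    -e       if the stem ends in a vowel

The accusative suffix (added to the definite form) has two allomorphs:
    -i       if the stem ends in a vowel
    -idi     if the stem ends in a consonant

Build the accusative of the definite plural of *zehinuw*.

zehinuwodoei

The final consonant of *zehinuw* is /w/, which is voiced, so the plural suffix is -odo, giving *zehinuwodo*.
The final sound of the plural form *zehinuwodo* is /o/, which is a vowel, so the definite suffix is -e, giving *zehinuwodoe*.
The definite form *zehinuwodoe*: final sound = /e/, a vowel → -i → *zehinuwodoei*.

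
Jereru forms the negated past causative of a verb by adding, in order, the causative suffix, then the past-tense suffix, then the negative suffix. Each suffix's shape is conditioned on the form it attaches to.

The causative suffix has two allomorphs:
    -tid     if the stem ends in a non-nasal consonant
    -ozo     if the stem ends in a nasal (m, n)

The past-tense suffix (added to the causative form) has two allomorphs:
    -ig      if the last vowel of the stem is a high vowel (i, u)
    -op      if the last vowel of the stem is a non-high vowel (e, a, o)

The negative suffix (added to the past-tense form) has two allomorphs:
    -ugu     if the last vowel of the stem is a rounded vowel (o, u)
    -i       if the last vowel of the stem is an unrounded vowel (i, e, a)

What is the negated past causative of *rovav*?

rovavtidigi

The final consonant of *rovav* is /v/, which is non-nasal, so the causative suffix is -tid, giving *rovavtid*.
Since the last vowel of the causative form *rovavtid* is /i/ (a high vowel), it takes -ig, giving *rovavtidig*.
The past-tense form *rovavtidig* — last vowel /i/ (an unrounded vowel) → -i → *rovavtidigi*.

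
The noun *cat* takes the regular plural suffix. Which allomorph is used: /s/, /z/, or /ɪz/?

The stem *cat* ends in a voiceless non-sibilant consonant.
The plural suffix surfaces as /ɪz/ after sibilants, /s/ after other voiceless consonants, and /z/ after other voiced sounds.
So the plural -s on *cat* is pronounced /s/.

/s/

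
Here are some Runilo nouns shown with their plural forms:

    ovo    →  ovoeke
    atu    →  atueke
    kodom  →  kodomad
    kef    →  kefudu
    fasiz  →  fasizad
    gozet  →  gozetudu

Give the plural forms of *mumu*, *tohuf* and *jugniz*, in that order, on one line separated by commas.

The pattern is voicing of the final sound: -udu when the stem ends in a voiceless consonant (*kef*, *gozet*); -ad when the stem ends in a voiced consonant (*kodom*, *fasiz*); -eke when the stem ends in a vowel (*ovo*, *atu*).
Since the final sound of *mumu* is /u/ (a vowel), it takes -eke, giving *mumueke*.
*tohuf* — final sound /f/ (a voiceless consonant) → -udu → *tohufudu*.
The final sound of *jugniz* is /z/, which is a voiced consonant, so the suffix is -ad, giving *jugnizad*.

mumueke, tohufudu, jugnizad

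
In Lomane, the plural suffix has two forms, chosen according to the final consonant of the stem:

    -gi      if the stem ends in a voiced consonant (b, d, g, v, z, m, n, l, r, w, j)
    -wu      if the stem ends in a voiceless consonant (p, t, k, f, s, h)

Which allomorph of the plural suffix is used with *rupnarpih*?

-wu

The final consonant of *rupnarpih* is /h/, which is voiceless, so the suffix is -wu.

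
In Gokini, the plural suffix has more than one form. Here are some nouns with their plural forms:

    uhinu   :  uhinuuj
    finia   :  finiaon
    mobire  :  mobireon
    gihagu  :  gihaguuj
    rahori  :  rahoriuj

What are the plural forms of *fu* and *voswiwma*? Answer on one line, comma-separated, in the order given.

The suffix is conditioned by the last vowel: -uj when the last vowel of the stem is a high vowel (*uhinu*, *gihagu*, *rahori*); -on when the last vowel of the stem is a non-high vowel (*finia*, *mobire*).
The last vowel of *fu* is /u/, which is a high vowel, so the suffix is -uj, giving *fuuj*.
Since the last vowel of *voswiwma* is /a/ (a non-high vowel), it takes -on, giving *voswiwmaon*.

fuuj, voswiwmaon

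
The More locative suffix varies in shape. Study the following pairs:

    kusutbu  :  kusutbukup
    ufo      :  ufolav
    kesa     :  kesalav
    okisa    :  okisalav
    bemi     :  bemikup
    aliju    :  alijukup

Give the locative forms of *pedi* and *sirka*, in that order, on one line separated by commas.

The suffix is conditioned by the last vowel: -kup when the last vowel of the stem is a high vowel (*kusutbu*, *bemi*, *aliju*); -lav when the last vowel of the stem is a non-high vowel (*ufo*, *kesa*, *okisa*).
*pedi*: last vowel = /i/, a high vowel → -kup → *pedikup*.
*sirka*: last vowel = /a/, a non-high vowel → -lav → *sirkalav*.

pedikup, sirkalav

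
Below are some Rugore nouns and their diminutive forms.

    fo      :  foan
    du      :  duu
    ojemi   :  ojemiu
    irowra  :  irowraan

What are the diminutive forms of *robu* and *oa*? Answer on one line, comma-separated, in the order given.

The suffix is conditioned by the last vowel: -u when the last vowel of the stem is a high vowel (*du*, *ojemi*); -an when the last vowel of the stem is a non-high vowel (*fo*, *irowra*).
Since the last vowel of *robu* is /u/ (a high vowel), it takes -u, giving *robuu*.
The last vowel of *oa* is /a/, which is a non-high vowel, so the suffix is -an, giving *oaan*.

robuu, oaan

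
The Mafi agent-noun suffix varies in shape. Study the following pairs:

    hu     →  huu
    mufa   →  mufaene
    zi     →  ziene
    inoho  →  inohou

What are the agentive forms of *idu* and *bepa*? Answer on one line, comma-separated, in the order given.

Looking at the last vowel of each stem: -u when the last vowel of the stem is a rounded vowel (*hu*, *inoho*); -ene when the last vowel of the stem is an unrounded vowel (*mufa*, *zi*).
Since the last vowel of *idu* is /u/ (a rounded vowel), it takes -u, giving *iduu*.
*bepa*: last vowel = /a/, an unrounded vowel → -ene → *bepaene*.

iduu, bepaene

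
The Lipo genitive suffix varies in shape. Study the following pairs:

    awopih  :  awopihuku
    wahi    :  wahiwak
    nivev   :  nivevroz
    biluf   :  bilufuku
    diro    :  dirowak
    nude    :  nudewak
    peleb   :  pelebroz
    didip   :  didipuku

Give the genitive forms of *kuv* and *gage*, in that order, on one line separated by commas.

kuvroz, gagewak

Looking at the final sound of each stem: -uku when the stem ends in a voiceless consonant (*awopih*, *biluf*, *didip*); -roz when the stem ends in a voiced consonant (*nivev*, *peleb*); -wak when the stem ends in a vowel (*wahi*, *diro*, *nude*).
*kuv* — final sound /v/ (a voiced consonant) → -roz → *kuvroz*.
The final sound of *gage* is /e/, which is a vowel, so the suffix is -wak, giving *gagewak*.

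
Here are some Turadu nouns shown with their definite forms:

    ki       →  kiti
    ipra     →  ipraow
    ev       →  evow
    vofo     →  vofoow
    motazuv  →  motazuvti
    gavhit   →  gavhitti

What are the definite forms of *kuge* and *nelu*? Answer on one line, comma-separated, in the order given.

kugeow, neluti

The suffix is conditioned by the last vowel: -ti when the last vowel of the stem is a high vowel (*ki*, *motazuv*, *gavhit*); -ow when the last vowel of the stem is a non-high vowel (*ipra*, *ev*, *vofo*).
The last vowel of *kuge* is /e/, which is a non-high vowel, so the suffix is -ow, giving *kugeow*.
Since the last vowel of *nelu* is /u/ (a high vowel), it takes -ti, giving *neluti*.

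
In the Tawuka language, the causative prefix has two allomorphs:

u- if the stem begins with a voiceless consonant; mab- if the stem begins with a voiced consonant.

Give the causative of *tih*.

Since the first consonant of *tih* is /t/ (voiceless), it takes u-, giving *utih*.

utih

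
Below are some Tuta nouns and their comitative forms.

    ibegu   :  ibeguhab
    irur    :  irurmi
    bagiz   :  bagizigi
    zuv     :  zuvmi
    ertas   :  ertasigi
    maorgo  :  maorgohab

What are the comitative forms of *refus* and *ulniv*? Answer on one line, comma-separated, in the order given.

The alternation tracks the final sound of the stem — -igi when the stem ends in a sibilant (*bagiz*, *ertas*); -mi when the stem ends in a non-sibilant consonant (*irur*, *zuv*); -hab when the stem ends in a vowel (*ibegu*, *maorgo*).
The final sound of *refus* is /s/, which is a sibilant, so the suffix is -igi, giving *refusigi*.
Since the final sound of *ulniv* is /v/ (a non-sibilant consonant), it takes -mi, giving *ulnivmi*.

refusigi, ulnivmi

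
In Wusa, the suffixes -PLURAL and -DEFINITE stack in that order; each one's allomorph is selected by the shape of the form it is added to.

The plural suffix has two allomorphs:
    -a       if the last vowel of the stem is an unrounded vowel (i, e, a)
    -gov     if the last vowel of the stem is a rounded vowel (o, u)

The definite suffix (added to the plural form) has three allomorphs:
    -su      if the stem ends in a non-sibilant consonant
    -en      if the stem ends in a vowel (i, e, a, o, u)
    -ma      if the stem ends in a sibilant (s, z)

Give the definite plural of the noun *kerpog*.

Since the last vowel of *kerpog* is /o/ (a rounded vowel), it takes -gov, giving *kerpoggov*.
The plural form *kerpoggov* — final sound /v/ (a non-sibilant consonant) → -su → *kerpoggovsu*.

kerpoggovsu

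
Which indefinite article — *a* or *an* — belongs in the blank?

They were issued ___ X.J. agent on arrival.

an

The indefinite article is chosen by the initial *sound* of the following word, not its spelling.
The initialism *X.J.* is read letter by letter; the first letter, X, is pronounced /ɛks/, which begins with a vowel sound.
So the article is *an*: They were issued an X.J. agent on arrival.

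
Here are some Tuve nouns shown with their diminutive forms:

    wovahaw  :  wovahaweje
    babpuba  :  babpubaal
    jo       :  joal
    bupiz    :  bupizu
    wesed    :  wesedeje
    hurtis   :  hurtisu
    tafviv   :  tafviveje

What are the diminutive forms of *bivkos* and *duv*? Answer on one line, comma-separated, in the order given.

bivkosu, duveje

Looking at the final sound of each stem: -u when the stem ends in a sibilant (*bupiz*, *hurtis*); -eje when the stem ends in a non-sibilant consonant (*wovahaw*, *wesed*, *tafviv*); -al when the stem ends in a vowel (*babpuba*, *jo*).
*bivkos*: final sound = /s/, a sibilant → -u → *bivkosu*.
The final sound of *duv* is /v/, which is a non-sibilant consonant, so the suffix is -eje, giving *duveje*.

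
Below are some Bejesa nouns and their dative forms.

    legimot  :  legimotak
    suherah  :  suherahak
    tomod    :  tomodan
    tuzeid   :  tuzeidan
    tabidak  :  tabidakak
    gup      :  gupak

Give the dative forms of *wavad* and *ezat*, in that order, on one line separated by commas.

wavadan, ezatak

Looking at the final consonant of each stem: -ak when the stem ends in a voiceless consonant (*legimot*, *suherah*, *tabidak*, *gup*); -an when the stem ends in a voiced consonant (*tomod*, *tuzeid*).
*wavad*: final consonant = /d/, voiced → -an → *wavadan*.
*ezat*: final consonant = /t/, voiceless → -ak → *ezatak*.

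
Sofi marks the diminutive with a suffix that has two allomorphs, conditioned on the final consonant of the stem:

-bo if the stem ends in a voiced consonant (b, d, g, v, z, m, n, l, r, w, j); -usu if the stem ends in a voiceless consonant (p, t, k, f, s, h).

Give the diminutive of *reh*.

rehusu

*reh* — final consonant /h/ (voiceless) → -usu → *rehusu*.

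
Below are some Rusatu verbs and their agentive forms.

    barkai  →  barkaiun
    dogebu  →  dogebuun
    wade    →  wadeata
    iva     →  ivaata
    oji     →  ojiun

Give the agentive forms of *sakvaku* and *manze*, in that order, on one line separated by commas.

sakvakuun, manzeata

The suffix is conditioned by the last vowel: -un when the last vowel of the stem is a high vowel (*barkai*, *dogebu*, *oji*); -ata when the last vowel of the stem is a non-high vowel (*wade*, *iva*).
*sakvaku* — last vowel /u/ (a high vowel) → -un → *sakvakuun*.
*manze*: last vowel = /e/, a non-high vowel → -ata → *manzeata*.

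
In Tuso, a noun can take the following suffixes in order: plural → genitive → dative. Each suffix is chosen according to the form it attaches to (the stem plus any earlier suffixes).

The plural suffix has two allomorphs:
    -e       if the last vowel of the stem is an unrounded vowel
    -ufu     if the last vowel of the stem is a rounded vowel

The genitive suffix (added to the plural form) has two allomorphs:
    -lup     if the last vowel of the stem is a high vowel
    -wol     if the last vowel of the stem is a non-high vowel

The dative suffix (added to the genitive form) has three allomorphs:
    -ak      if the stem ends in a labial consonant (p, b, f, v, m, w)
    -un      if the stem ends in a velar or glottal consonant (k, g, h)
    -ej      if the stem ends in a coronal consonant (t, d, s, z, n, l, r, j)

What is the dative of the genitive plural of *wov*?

wovufulupak

The last vowel of *wov* is /o/, which is a rounded vowel, so the plural suffix is -ufu, giving *wovufu*.
The plural form *wovufu*: last vowel = /u/, a high vowel → -lup → *wovufulup*.
The genitive form *wovufulup*: final consonant = /p/, labial → -ak → *wovufulupak*.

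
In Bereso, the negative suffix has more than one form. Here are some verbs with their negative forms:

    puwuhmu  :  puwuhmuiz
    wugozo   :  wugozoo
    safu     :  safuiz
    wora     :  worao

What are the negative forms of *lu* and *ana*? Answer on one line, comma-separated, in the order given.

The pattern is height harmony: -iz when the last vowel of the stem is a high vowel (*puwuhmu*, *safu*); -o when the last vowel of the stem is a non-high vowel (*wugozo*, *wora*).
Since the last vowel of *lu* is /u/ (a high vowel), it takes -iz, giving *luiz*.
*ana* — last vowel /a/ (a non-high vowel) → -o → *anao*.

luiz, anao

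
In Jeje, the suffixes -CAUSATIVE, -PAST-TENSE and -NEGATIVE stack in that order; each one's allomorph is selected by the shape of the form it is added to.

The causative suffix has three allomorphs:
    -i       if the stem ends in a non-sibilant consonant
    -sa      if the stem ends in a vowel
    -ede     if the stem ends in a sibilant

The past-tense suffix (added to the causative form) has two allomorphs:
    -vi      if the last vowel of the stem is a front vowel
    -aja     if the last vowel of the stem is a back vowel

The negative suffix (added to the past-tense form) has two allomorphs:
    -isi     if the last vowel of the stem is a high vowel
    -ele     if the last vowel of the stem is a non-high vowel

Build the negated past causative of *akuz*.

The final sound of *akuz* is /z/, which is a sibilant, so the causative suffix is -ede, giving *akuzede*.
The last vowel of the causative form *akuzede* is /e/, which is a front vowel, so the past-tense suffix is -vi, giving *akuzedevi*.
The past-tense form *akuzedevi* — last vowel /i/ (a high vowel) → -isi → *akuzedeviisi*.

akuzedeviisi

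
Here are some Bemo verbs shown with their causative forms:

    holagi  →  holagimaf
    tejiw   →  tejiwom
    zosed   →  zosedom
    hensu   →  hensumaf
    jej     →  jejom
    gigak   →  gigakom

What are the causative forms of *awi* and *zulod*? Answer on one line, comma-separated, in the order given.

The pattern is consonant vs. vowel: -om when the stem ends in a consonant (*tejiw*, *zosed*, *jej*, *gigak*); -maf when the stem ends in a vowel (*holagi*, *hensu*).
Since the final sound of *awi* is /i/ (a vowel), it takes -maf, giving *awimaf*.
Since the final sound of *zulod* is /d/ (a consonant), it takes -om, giving *zulodom*.

awimaf, zulodom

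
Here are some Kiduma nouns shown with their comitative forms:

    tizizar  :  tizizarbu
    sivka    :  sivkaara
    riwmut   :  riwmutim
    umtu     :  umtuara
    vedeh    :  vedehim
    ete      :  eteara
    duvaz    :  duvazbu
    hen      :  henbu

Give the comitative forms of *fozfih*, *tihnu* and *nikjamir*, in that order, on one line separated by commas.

Looking at the final sound of each stem: -im when the stem ends in a voiceless consonant (*riwmut*, *vedeh*); -bu when the stem ends in a voiced consonant (*tizizar*, *duvaz*, *hen*); -ara when the stem ends in a vowel (*sivka*, *umtu*, *ete*).
*fozfih*: final sound = /h/, a voiceless consonant → -im → *fozfihim*.
*tihnu* — final sound /u/ (a vowel) → -ara → *tihnuara*.
*nikjamir* — final sound /r/ (a voiced consonant) → -bu → *nikjamirbu*.

fozfihim, tihnuara, nikjamirbu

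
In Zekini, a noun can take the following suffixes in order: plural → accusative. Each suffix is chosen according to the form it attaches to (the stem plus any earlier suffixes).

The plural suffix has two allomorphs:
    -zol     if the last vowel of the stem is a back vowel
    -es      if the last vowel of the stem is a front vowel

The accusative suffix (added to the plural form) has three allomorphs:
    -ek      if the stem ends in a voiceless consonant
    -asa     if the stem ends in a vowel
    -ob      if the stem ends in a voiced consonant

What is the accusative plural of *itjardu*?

*itjardu* — last vowel /u/ (a back vowel) → -zol → *itjarduzol*.
Since the final sound of the plural form *itjarduzol* is /l/ (a voiced consonant), it takes -ob, giving *itjarduzolob*.

itjarduzolob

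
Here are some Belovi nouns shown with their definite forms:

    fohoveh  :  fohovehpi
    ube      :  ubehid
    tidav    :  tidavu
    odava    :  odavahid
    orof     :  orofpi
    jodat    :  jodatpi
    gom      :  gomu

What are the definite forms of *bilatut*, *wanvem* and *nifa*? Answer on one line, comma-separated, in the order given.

bilatutpi, wanvemu, nifahid

The pattern is voicing of the final sound: -pi when the stem ends in a voiceless consonant (*fohoveh*, *orof*, *jodat*); -u when the stem ends in a voiced consonant (*tidav*, *gom*); -hid when the stem ends in a vowel (*ube*, *odava*).
*bilatut*: final sound = /t/, a voiceless consonant → -pi → *bilatutpi*.
Since the final sound of *wanvem* is /m/ (a voiced consonant), it takes -u, giving *wanvemu*.
Since the final sound of *nifa* is /a/ (a vowel), it takes -hid, giving *nifahid*.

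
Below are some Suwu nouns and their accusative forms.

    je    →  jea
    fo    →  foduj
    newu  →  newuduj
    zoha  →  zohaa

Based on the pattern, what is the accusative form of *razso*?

razsoduj

Looking at the last vowel of each stem: -duj when the last vowel of the stem is a rounded vowel (*fo*, *newu*); -a when the last vowel of the stem is an unrounded vowel (*je*, *zoha*).
*razso*: last vowel = /o/, a rounded vowel → -duj → *razsoduj*.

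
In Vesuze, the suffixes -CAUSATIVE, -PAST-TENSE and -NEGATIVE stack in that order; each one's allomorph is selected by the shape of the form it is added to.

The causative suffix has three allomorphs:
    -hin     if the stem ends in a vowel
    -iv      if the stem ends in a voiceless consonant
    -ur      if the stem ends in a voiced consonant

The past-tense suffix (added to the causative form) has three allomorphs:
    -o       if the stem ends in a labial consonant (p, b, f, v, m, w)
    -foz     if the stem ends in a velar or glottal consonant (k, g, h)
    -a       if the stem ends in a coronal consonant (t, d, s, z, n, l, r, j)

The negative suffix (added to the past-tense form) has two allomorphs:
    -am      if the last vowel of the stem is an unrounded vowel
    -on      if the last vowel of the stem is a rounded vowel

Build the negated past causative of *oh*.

ohivoon

*oh* — final sound /h/ (a voiceless consonant) → -iv → *ohiv*.
The final consonant of the causative form *ohiv* is /v/, which is labial, so the past-tense suffix is -o, giving *ohivo*.
The last vowel of the past-tense form *ohivo* is /o/, which is a rounded vowel, so the negative suffix is -on, giving *ohivoon*.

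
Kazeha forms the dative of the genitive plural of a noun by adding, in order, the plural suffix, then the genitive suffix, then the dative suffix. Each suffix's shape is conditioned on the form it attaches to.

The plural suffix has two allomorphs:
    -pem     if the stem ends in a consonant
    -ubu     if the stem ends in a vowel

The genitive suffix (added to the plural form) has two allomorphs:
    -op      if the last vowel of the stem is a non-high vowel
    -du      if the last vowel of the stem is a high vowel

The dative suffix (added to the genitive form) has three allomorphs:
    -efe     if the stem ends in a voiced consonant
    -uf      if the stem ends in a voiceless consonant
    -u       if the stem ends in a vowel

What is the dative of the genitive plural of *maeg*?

The final sound of *maeg* is /g/, which is a consonant, so the plural suffix is -pem, giving *maegpem*.
The last vowel of the plural form *maegpem* is /e/, which is a non-high vowel, so the genitive suffix is -op, giving *maegpemop*.
The genitive form *maegpemop* — final sound /p/ (a voiceless consonant) → -uf → *maegpemopuf*.

maegpemopuf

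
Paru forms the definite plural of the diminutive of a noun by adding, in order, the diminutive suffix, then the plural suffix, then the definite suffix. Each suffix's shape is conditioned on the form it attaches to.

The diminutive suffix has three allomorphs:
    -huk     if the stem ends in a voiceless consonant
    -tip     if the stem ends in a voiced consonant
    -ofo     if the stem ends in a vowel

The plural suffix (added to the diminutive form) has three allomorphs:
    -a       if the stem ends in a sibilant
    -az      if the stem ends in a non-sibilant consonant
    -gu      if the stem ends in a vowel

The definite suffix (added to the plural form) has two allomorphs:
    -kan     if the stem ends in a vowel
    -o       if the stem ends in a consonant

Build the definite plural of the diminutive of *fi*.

The final sound of *fi* is /i/, which is a vowel, so the diminutive suffix is -ofo, giving *fiofo*.
The diminutive form *fiofo* — final sound /o/ (a vowel) → -gu → *fiofogu*.
The plural form *fiofogu* — final sound /u/ (a vowel) → -kan → *fiofogukan*.

fiofogukan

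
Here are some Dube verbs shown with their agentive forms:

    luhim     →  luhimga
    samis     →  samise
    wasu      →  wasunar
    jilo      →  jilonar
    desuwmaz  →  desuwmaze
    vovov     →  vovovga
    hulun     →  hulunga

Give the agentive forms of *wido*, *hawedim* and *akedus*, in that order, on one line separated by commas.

widonar, hawedimga, akeduse

The alternation tracks the final sound of the stem — -e when the stem ends in a sibilant (*samis*, *desuwmaz*); -ga when the stem ends in a non-sibilant consonant (*luhim*, *vovov*, *hulun*); -nar when the stem ends in a vowel (*wasu*, *jilo*).
The final sound of *wido* is /o/, which is a vowel, so the suffix is -nar, giving *widonar*.
The final sound of *hawedim* is /m/, which is a non-sibilant consonant, so the suffix is -ga, giving *hawedimga*.
*akedus*: final sound = /s/, a sibilant → -e → *akeduse*.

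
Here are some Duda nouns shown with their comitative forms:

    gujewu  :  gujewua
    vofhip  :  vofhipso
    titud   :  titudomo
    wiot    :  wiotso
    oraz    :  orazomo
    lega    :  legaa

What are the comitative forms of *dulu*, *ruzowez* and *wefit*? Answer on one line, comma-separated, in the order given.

dulua, ruzowezomo, wefitso

The alternation tracks the final sound of the stem — -so when the stem ends in a voiceless consonant (*vofhip*, *wiot*); -omo when the stem ends in a voiced consonant (*titud*, *oraz*); -a when the stem ends in a vowel (*gujewu*, *lega*).
*dulu*: final sound = /u/, a vowel → -a → *dulua*.
*ruzowez*: final sound = /z/, a voiced consonant → -omo → *ruzowezomo*.
*wefit* — final sound /t/ (a voiceless consonant) → -so → *wefitso*.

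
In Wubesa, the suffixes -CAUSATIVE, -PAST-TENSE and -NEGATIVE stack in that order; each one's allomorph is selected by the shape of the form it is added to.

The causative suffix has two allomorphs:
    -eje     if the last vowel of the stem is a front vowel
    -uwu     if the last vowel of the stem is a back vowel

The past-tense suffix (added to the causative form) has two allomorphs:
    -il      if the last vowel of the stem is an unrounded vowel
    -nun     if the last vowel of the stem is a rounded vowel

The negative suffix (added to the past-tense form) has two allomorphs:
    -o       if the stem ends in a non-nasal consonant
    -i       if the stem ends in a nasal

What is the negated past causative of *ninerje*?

ninerjeejeilo

*ninerje* — last vowel /e/ (a front vowel) → -eje → *ninerjeeje*.
The causative form *ninerjeeje* — last vowel /e/ (an unrounded vowel) → -il → *ninerjeejeil*.
The past-tense form *ninerjeejeil* — final consonant /l/ (non-nasal) → -o → *ninerjeejeilo*.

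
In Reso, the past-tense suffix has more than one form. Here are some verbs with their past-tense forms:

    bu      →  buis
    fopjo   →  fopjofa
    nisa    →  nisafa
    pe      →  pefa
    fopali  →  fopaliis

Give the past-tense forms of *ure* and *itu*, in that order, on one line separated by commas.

urefa, ituis

Looking at the last vowel of each stem: -is when the last vowel of the stem is a high vowel (*bu*, *fopali*); -fa when the last vowel of the stem is a non-high vowel (*fopjo*, *nisa*, *pe*).
*ure*: last vowel = /e/, a non-high vowel → -fa → *urefa*.
The last vowel of *itu* is /u/, which is a high vowel, so the suffix is -is, giving *ituis*.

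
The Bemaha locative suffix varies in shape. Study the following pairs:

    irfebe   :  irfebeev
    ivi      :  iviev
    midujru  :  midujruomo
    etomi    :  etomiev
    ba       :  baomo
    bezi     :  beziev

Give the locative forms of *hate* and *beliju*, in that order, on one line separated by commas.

hateev, belijuomo

The pattern is front/back vowel harmony: -ev when the last vowel of the stem is a front vowel (*irfebe*, *ivi*, *etomi*, *bezi*); -omo when the last vowel of the stem is a back vowel (*midujru*, *ba*).
*hate* — last vowel /e/ (a front vowel) → -ev → *hateev*.
*beliju* — last vowel /u/ (a back vowel) → -omo → *belijuomo*.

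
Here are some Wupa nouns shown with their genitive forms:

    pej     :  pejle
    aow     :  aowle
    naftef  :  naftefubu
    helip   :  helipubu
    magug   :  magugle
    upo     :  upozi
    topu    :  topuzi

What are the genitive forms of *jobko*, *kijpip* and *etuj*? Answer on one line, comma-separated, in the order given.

The suffix is conditioned by the final sound: -ubu when the stem ends in a voiceless consonant (*naftef*, *helip*); -le when the stem ends in a voiced consonant (*pej*, *aow*, *magug*); -zi when the stem ends in a vowel (*upo*, *topu*).
*jobko*: final sound = /o/, a vowel → -zi → *jobkozi*.
*kijpip* — final sound /p/ (a voiceless consonant) → -ubu → *kijpipubu*.
*etuj*: final sound = /j/, a voiced consonant → -le → *etujle*.

jobkozi, kijpipubu, etujle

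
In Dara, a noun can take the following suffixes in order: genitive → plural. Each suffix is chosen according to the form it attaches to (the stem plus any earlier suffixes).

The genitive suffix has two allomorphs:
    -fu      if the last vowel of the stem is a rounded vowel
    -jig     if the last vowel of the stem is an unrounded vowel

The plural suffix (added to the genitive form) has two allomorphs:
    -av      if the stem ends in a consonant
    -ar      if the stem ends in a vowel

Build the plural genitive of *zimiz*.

*zimiz*: last vowel = /i/, an unrounded vowel → -jig → *zimizjig*.
The genitive form *zimizjig* — final sound /g/ (a consonant) → -av → *zimizjigav*.

zimizjigav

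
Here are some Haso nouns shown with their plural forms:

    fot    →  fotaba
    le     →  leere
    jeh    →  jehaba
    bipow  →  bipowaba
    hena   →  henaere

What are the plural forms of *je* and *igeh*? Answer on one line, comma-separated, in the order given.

jeere, igehaba

The suffix is conditioned by the final sound: -aba when the stem ends in a consonant (*fot*, *jeh*, *bipow*); -ere when the stem ends in a vowel (*le*, *hena*).
Since the final sound of *je* is /e/ (a vowel), it takes -ere, giving *jeere*.
The final sound of *igeh* is /h/, which is a consonant, so the suffix is -aba, giving *igehaba*.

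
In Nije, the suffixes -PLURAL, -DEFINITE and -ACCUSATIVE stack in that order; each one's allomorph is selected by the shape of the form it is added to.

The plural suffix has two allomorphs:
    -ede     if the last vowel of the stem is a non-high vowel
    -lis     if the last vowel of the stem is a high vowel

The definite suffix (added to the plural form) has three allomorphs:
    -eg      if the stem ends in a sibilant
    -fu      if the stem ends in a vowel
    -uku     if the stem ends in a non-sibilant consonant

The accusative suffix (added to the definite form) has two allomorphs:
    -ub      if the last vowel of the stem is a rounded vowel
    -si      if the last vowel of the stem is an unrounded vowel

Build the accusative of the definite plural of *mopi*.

mopilisegsi

*mopi*: last vowel = /i/, a high vowel → -lis → *mopilis*.
The plural form *mopilis*: final sound = /s/, a sibilant → -eg → *mopiliseg*.
The definite form *mopiliseg* — last vowel /e/ (an unrounded vowel) → -si → *mopilisegsi*.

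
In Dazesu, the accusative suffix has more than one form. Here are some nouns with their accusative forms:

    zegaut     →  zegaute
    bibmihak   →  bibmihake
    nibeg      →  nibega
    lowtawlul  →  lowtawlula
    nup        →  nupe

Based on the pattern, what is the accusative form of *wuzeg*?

The alternation tracks the final consonant of the stem — -e when the stem ends in a voiceless consonant (*zegaut*, *bibmihak*, *nup*); -a when the stem ends in a voiced consonant (*nibeg*, *lowtawlul*).
*wuzeg*: final consonant = /g/, voiced → -a → *wuzega*.

wuzega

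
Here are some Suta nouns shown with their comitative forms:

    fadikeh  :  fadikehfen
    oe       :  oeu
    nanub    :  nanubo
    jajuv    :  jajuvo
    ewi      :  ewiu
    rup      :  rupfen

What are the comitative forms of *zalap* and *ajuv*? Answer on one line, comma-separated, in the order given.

zalapfen, ajuvo

Looking at the final sound of each stem: -fen when the stem ends in a voiceless consonant (*fadikeh*, *rup*); -o when the stem ends in a voiced consonant (*nanub*, *jajuv*); -u when the stem ends in a vowel (*oe*, *ewi*).
*zalap* — final sound /p/ (a voiceless consonant) → -fen → *zalapfen*.
*ajuv*: final sound = /v/, a voiced consonant → -o → *ajuvo*.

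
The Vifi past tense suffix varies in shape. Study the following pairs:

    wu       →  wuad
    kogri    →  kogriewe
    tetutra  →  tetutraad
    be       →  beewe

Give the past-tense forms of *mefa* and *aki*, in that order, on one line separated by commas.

The alternation tracks the last vowel of the stem — -ewe when the last vowel of the stem is a front vowel (*kogri*, *be*); -ad when the last vowel of the stem is a back vowel (*wu*, *tetutra*).
Since the last vowel of *mefa* is /a/ (a back vowel), it takes -ad, giving *mefaad*.
*aki* — last vowel /i/ (a front vowel) → -ewe → *akiewe*.

mefaad, akiewe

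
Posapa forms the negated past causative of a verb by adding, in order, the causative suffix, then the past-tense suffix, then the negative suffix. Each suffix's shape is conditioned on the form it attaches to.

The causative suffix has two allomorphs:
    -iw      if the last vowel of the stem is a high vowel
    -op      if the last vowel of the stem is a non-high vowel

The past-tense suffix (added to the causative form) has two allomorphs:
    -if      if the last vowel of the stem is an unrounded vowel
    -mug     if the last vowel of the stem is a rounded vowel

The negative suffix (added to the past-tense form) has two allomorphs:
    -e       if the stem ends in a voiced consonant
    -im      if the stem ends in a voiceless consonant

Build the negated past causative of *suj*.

*suj*: last vowel = /u/, a high vowel → -iw → *sujiw*.
The last vowel of the causative form *sujiw* is /i/, which is an unrounded vowel, so the past-tense suffix is -if, giving *sujiwif*.
The past-tense form *sujiwif*: final consonant = /f/, voiceless → -im → *sujiwifim*.

sujiwifim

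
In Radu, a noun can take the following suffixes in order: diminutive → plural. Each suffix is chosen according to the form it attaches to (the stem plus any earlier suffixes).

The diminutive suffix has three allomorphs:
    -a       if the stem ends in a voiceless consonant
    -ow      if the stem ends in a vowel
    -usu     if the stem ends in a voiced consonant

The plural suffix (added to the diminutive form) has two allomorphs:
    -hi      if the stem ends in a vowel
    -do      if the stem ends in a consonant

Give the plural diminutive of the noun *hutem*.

*hutem*: final sound = /m/, a voiced consonant → -usu → *hutemusu*.
The diminutive form *hutemusu*: final sound = /u/, a vowel → -hi → *hutemusuhi*.

hutemusuhi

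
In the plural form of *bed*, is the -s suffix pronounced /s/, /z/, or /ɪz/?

The stem *bed* ends in a voiced non-sibilant sound.
The plural suffix surfaces as /ɪz/ after sibilants, /s/ after other voiceless consonants, and /z/ after other voiced sounds.
So the plural -s on *bed* is pronounced /z/.

/z/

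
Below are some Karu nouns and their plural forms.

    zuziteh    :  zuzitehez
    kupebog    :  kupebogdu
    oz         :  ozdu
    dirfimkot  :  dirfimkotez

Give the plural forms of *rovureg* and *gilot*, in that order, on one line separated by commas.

Looking at the final consonant of each stem: -ez when the stem ends in a voiceless consonant (*zuziteh*, *dirfimkot*); -du when the stem ends in a voiced consonant (*kupebog*, *oz*).
*rovureg* — final consonant /g/ (voiced) → -du → *rovuregdu*.
*gilot* — final consonant /t/ (voiceless) → -ez → *gilotez*.

rovuregdu, gilotez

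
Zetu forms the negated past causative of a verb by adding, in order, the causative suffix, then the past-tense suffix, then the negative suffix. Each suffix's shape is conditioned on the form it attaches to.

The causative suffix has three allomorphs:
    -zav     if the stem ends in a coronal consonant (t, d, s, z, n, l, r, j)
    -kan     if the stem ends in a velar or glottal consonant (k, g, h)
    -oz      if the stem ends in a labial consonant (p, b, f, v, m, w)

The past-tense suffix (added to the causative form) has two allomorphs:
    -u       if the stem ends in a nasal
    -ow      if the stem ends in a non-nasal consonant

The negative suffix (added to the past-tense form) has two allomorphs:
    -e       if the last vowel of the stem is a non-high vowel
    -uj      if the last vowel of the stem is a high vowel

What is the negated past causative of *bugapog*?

Since the final consonant of *bugapog* is /g/ (velar/glottal), it takes -kan, giving *bugapogkan*.
The final consonant of the causative form *bugapogkan* is /n/, which is a nasal, so the past-tense suffix is -u, giving *bugapogkanu*.
Since the last vowel of the past-tense form *bugapogkanu* is /u/ (a high vowel), it takes -uj, giving *bugapogkanuuj*.

bugapogkanuuj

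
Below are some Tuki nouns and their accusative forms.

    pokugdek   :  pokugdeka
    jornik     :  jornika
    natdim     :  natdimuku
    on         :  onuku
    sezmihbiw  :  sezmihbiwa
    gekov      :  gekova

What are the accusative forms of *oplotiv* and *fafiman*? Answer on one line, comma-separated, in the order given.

oplotiva, fafimanuku

Looking at the final consonant of each stem: -uku when the stem ends in a nasal (*natdim*, *on*); -a when the stem ends in a non-nasal consonant (*pokugdek*, *jornik*, *sezmihbiw*, *gekov*).
The final consonant of *oplotiv* is /v/, which is non-nasal, so the suffix is -a, giving *oplotiva*.
Since the final consonant of *fafiman* is /n/ (a nasal), it takes -uku, giving *fafimanuku*.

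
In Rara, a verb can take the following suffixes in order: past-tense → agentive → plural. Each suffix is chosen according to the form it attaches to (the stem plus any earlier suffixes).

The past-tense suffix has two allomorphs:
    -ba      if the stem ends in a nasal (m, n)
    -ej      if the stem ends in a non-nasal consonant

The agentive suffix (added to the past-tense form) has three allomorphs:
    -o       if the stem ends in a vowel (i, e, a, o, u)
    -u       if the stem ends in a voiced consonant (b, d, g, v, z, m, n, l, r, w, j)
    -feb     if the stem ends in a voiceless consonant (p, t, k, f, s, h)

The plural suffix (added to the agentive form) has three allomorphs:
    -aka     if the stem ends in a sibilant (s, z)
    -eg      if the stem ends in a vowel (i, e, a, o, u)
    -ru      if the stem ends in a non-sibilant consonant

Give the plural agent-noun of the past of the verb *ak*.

The final consonant of *ak* is /k/, which is non-nasal, so the past-tense suffix is -ej, giving *akej*.
The past-tense form *akej* — final sound /j/ (a voiced consonant) → -u → *akeju*.
The agentive form *akeju*: final sound = /u/, a vowel → -eg → *akejueg*.

akejueg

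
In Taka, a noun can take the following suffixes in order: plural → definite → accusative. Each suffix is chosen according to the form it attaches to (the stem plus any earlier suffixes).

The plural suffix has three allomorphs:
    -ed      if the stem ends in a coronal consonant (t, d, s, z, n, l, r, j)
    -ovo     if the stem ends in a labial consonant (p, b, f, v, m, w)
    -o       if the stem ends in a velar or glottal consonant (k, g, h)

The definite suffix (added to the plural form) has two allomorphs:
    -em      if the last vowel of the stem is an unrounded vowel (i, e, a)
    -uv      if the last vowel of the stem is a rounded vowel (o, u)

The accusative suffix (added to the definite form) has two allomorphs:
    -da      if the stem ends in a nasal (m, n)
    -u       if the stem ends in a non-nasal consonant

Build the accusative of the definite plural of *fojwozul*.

fojwozuledemda

*fojwozul*: final consonant = /l/, coronal → -ed → *fojwozuled*.
The last vowel of the plural form *fojwozuled* is /e/, which is an unrounded vowel, so the definite suffix is -em, giving *fojwozuledem*.
The definite form *fojwozuledem* — final consonant /m/ (a nasal) → -da → *fojwozuledemda*.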